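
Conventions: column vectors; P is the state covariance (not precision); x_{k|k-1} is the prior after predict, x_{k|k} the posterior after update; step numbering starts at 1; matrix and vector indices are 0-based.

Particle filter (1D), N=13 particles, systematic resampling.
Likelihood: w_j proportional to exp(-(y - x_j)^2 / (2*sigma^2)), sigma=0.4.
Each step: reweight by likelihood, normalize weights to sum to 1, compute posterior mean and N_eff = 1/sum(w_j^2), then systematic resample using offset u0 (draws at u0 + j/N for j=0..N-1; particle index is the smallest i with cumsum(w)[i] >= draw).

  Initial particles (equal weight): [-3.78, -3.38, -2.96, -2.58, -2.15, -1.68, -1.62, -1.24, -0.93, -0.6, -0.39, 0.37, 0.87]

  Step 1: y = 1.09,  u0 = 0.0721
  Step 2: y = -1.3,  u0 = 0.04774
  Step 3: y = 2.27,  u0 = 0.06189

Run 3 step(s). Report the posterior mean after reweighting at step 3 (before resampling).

step 1: w=[0.0000, 0.0000, 0.0000, 0.0000, 0.0000, 0.0000, 0.0000, 0.0000, 0.0000, 0.0001, 0.0010, 0.1869, 0.8119]  mean=0.7751  Neff=1.4405  idx=[11, 11, 12, 12, 12, 12, 12, 12, 12, 12, 12, 12, 12]
step 2: w=[0.4933, 0.4933, 0.0012, 0.0012, 0.0012, 0.0012, 0.0012, 0.0012, 0.0012, 0.0012, 0.0012, 0.0012, 0.0012]  mean=0.3767  Neff=2.0548  idx=[0, 0, 0, 0, 0, 0, 1, 1, 1, 1, 1, 1, 1]
step 3: w=[0.0769, 0.0769, 0.0769, 0.0769, 0.0769, 0.0769, 0.0769, 0.0769, 0.0769, 0.0769, 0.0769, 0.0769, 0.0769]  mean=0.3700  Neff=13.0000  idx=[0, 1, 2, 3, 4, 5, 6, 7, 8, 9, 10, 11, 12]

post_mean = 0.3700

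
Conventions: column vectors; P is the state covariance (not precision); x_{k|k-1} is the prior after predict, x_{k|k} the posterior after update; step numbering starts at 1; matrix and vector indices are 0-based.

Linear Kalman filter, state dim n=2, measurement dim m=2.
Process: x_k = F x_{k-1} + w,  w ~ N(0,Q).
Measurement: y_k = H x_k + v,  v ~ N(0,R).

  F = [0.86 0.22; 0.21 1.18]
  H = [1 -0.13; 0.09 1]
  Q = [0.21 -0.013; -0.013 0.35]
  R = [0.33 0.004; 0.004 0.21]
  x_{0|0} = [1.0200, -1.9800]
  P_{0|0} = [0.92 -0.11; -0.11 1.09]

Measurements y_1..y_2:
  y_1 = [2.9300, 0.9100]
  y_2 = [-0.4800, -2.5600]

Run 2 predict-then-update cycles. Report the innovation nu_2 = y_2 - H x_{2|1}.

step 1: x^-=[0.4416, -2.1222]  P^-=[0.9016 0.3194; 0.3194 1.8538]  S=[1.1798 0.1598; 0.1598 2.1286]  K=[0.7107 0.1348; -0.0539 0.8885]  nu=[2.2125, 2.9925]  x^+=[2.4174, 0.4172]  P^+=[0.2363 0.0099; 0.0099 0.1855]
step 2: x^-=[2.1708, 1.0000]  P^-=[0.3975 0.0883; 0.0883 0.6236]  S=[0.7151 0.0460; 0.0460 0.8527]  K=[0.5323 0.1168; -0.0376 0.7427]  nu=[-2.5208, -3.7554]  x^+=[0.3902, -1.6941]  P^+=[0.1775 0.0107; 0.0107 0.1548]

innov = [-2.5208, -3.7554]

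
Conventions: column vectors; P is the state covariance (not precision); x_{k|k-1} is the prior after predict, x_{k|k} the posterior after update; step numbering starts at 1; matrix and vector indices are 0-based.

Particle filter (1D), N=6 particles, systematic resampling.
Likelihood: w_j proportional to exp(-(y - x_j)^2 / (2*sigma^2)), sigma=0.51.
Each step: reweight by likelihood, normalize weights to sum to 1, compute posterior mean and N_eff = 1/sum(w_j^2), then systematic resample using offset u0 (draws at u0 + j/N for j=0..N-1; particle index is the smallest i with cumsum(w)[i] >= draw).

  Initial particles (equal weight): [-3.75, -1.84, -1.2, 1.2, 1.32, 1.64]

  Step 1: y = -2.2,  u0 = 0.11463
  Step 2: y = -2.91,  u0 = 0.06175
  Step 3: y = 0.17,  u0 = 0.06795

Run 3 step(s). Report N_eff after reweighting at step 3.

N_eff = 6.0000

step 1: w=[0.0105, 0.8331, 0.1563, 0.0000, 0.0000, 0.0000]  mean=-1.7601  Neff=1.3915  idx=[1, 1, 1, 1, 1, 2]
step 2: w=[0.1987, 0.1987, 0.1987, 0.1987, 0.1987, 0.0065]  mean=-1.8358  Neff=5.0645  idx=[0, 1, 1, 2, 3, 4]
step 3: w=[0.1667, 0.1667, 0.1667, 0.1667, 0.1667, 0.1667]  mean=-1.8400  Neff=6.0000  idx=[0, 1, 2, 3, 4, 5]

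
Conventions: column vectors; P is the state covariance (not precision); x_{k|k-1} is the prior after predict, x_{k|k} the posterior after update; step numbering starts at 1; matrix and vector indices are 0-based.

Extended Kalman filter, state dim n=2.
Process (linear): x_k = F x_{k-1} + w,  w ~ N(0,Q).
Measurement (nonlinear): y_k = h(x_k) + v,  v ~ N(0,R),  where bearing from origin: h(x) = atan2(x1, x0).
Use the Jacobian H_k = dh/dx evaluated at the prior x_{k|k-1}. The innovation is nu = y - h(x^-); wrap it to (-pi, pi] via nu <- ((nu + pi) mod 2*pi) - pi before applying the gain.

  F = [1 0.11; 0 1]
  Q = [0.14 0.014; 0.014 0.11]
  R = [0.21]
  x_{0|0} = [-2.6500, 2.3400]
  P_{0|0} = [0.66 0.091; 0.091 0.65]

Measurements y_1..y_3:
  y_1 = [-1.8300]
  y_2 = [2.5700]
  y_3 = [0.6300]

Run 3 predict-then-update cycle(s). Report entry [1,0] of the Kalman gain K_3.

step 1: x^-=[-2.3926, 2.3400]  P^-=[0.8279 0.1765; 0.1765 0.7600]  H_jac=[-0.2089 -0.2136]  S=[0.2966]  K=[-0.7103; -0.6718]  nu=[2.0859]  x^+=[-3.8743, 0.9388]  P^+=[0.6782 0.0350; 0.0350 0.6262]
step 2: x^-=[-3.7710, 0.9388]  P^-=[0.8335 0.1179; 0.1179 0.7362]  H_jac=[-0.0622 -0.2497]  S=[0.2628]  K=[-0.3092; -0.7274]  nu=[-0.3276]  x^+=[-3.6697, 1.1771]  P^+=[0.8084 0.0588; 0.0588 0.5971]
step 3: x^-=[-3.5403, 1.1771]  P^-=[0.9685 0.1384; 0.1384 0.7071]  H_jac=[-0.0846 -0.2543]  S=[0.2686]  K=[-0.4360; -0.7131]  nu=[-2.1906]  x^+=[-2.5852, 2.7392]  P^+=[0.9175 0.0549; 0.0549 0.5705]

K[1,0] = -0.7131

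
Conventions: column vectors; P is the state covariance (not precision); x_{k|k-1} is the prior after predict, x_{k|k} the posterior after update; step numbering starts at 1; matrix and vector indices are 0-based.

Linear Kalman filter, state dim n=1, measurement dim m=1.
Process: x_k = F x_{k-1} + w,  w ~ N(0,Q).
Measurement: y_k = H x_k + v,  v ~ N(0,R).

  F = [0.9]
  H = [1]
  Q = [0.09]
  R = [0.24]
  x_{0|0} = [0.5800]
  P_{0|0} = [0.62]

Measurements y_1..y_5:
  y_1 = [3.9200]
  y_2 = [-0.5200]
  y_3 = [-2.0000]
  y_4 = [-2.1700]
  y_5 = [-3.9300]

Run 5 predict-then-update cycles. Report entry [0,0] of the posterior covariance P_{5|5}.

step 1: x^-=[0.5220]  P^-=[0.5922]  S=[0.8322]  K=[0.7116]  nu=[3.3980]  x^+=[2.9400]  P^+=[0.1708]
step 2: x^-=[2.6460]  P^-=[0.2283]  S=[0.4683]  K=[0.4875]  nu=[-3.1660]  x^+=[1.1024]  P^+=[0.1170]
step 3: x^-=[0.9922]  P^-=[0.1848]  S=[0.4248]  K=[0.4350]  nu=[-2.9922]  x^+=[-0.3094]  P^+=[0.1044]
step 4: x^-=[-0.2785]  P^-=[0.1746]  S=[0.4146]  K=[0.4211]  nu=[-1.8915]  x^+=[-1.0750]  P^+=[0.1011]
step 5: x^-=[-0.9675]  P^-=[0.1719]  S=[0.4119]  K=[0.4173]  nu=[-2.9625]  x^+=[-2.2037]  P^+=[0.1001]

P_post[0,0] = 0.1001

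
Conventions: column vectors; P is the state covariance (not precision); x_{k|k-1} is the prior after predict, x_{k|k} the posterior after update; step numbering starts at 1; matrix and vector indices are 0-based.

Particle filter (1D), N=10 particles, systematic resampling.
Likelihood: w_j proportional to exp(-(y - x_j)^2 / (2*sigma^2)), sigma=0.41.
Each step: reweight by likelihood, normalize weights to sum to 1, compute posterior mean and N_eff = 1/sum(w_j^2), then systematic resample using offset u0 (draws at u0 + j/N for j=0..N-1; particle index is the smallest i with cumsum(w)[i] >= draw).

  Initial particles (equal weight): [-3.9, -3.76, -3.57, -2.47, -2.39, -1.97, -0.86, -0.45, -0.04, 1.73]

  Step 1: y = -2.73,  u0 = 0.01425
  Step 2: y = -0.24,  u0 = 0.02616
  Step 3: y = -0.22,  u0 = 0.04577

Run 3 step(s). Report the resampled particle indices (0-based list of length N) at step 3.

step 1: w=[0.0090, 0.0226, 0.0649, 0.4330, 0.3754, 0.0950, 0.0000, 0.0000, 0.0000, 0.0000]  mean=-2.5059  Neff=2.9214  idx=[1, 3, 3, 3, 3, 3, 4, 4, 4, 5]
step 2: w=[0.0000, 0.0027, 0.0027, 0.0027, 0.0027, 0.0027, 0.0076, 0.0076, 0.0076, 0.9640]  mean=-1.9862  Neff=1.0760  idx=[7, 9, 9, 9, 9, 9, 9, 9, 9, 9]
step 3: w=[0.0008, 0.1110, 0.1110, 0.1110, 0.1110, 0.1110, 0.1110, 0.1110, 0.1110, 0.1110]  mean=-1.9703  Neff=9.0149  idx=[1, 2, 3, 4, 5, 5, 6, 7, 8, 9]

resampled_idx = [1, 2, 3, 4, 5, 5, 6, 7, 8, 9]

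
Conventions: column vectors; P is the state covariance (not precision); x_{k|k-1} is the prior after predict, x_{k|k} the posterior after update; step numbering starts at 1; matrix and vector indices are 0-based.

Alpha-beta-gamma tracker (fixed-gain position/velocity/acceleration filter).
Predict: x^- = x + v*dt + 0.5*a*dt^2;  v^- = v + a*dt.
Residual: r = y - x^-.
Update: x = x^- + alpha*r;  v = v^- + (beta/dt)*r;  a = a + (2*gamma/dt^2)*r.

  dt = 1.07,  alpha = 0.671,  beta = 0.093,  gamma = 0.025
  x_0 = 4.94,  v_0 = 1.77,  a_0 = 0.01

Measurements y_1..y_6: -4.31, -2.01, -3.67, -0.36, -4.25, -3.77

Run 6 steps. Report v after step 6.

v_post = -2.0779

step 1: x_pred=6.8396  r=-11.1496  x^+=-0.6418  v^+=0.8116  a^+=-0.4769
step 2: x_pred=-0.0464  r=-1.9636  x^+=-1.3640  v^+=0.1306  a^+=-0.5627
step 3: x_pred=-1.5463  r=-2.1237  x^+=-2.9713  v^+=-0.6560  a^+=-0.6554
step 4: x_pred=-4.0484  r=3.6884  x^+=-1.5735  v^+=-1.0367  a^+=-0.4943
step 5: x_pred=-2.9658  r=-1.2842  x^+=-3.8275  v^+=-1.6773  a^+=-0.5504
step 6: x_pred=-5.9373  r=2.1673  x^+=-4.4830  v^+=-2.0779  a^+=-0.4558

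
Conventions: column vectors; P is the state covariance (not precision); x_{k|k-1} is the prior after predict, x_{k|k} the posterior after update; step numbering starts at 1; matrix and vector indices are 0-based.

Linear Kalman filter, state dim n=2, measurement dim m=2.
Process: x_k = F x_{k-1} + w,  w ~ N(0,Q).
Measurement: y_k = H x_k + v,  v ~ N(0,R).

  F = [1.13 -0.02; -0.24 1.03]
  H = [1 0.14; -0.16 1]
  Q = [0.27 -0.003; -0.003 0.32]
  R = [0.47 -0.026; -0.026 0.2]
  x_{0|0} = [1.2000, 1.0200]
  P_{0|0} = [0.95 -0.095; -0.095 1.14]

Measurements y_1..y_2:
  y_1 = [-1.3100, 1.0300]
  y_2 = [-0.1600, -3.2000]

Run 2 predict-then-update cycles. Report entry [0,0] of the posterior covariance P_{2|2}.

P_post[0,0] = 0.2757

step 1: x^-=[1.3356, 0.7626]  P^-=[1.4878 -0.3952; -0.3952 1.6311]  S=[1.8791 -0.4220; -0.4220 1.9956]  K=[0.7255 -0.1639; 0.1070 0.8716]  nu=[-2.7524, 0.4811]  x^+=[-0.7401, 0.8875]  P^+=[0.3448 0.0035; 0.0035 0.1721]
step 2: x^-=[-0.8541, 1.0917]  P^-=[0.7101 -0.0959; -0.0959 0.5207]  S=[1.1635 -0.1605; -0.1605 0.7696]  K=[0.5779 -0.1518; 0.0786 0.7129]  nu=[0.5412, -4.4284]  x^+=[0.1308, -2.0229]  P^+=[0.2757 -0.0013; -0.0013 0.1403]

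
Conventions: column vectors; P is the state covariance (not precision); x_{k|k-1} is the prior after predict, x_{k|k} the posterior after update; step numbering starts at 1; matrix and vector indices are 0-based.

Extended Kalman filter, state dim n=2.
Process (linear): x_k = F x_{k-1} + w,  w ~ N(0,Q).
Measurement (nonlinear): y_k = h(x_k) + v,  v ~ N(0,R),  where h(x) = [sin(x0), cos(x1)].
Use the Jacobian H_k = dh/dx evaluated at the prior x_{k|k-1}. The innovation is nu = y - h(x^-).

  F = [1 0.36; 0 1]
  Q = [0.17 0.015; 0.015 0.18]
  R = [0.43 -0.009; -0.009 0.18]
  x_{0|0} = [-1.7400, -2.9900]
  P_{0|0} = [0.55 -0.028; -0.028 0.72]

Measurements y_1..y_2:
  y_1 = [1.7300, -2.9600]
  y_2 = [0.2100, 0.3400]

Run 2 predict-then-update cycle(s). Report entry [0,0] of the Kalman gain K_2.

step 1: x^-=[-2.8164, -2.9900]  P^-=[0.7932 0.2462; 0.2462 0.9000]  H_jac=[-0.9476 0.0000; 0.0000 0.1510]  S=[1.1422 -0.0442; -0.0442 0.2005]  K=[-0.6564 0.0406; -0.1795 0.6382]  nu=[2.0495, -1.9715]  x^+=[-4.2418, -4.6161]  P^+=[0.2983 0.0875; 0.0875 0.7714]
step 2: x^-=[-5.9037, -4.6161]  P^-=[0.6313 0.3802; 0.3802 0.9514]  H_jac=[0.9288 0.0000; 0.0000 -0.9954]  S=[0.9746 -0.3605; -0.3605 1.1226]  K=[0.5412 -0.1633; 0.0571 -0.8252]  nu=[-0.1605, 0.4361]  x^+=[-6.0617, -4.9852]  P^+=[0.2521 0.0344; 0.0344 0.1497]

K[0,0] = 0.5412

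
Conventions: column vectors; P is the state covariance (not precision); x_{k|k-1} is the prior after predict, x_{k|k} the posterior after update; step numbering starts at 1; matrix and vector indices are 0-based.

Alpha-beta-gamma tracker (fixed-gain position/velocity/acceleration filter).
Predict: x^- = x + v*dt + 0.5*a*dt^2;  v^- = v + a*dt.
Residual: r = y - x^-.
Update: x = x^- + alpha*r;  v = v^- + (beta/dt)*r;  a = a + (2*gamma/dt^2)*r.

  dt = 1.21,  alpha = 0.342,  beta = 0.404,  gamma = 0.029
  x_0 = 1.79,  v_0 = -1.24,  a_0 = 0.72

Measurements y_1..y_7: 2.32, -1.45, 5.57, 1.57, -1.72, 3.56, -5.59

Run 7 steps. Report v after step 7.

v_post = -2.8479

step 1: x_pred=0.8167  r=1.5033  x^+=1.3308  v^+=0.1331  a^+=0.7796
step 2: x_pred=2.0626  r=-3.5126  x^+=0.8613  v^+=-0.0964  a^+=0.6404
step 3: x_pred=1.2134  r=4.3566  x^+=2.7034  v^+=2.1331  a^+=0.8130
step 4: x_pred=5.8796  r=-4.3096  x^+=4.4057  v^+=1.6779  a^+=0.6423
step 5: x_pred=6.9061  r=-8.6261  x^+=3.9560  v^+=-0.4251  a^+=0.3005
step 6: x_pred=3.6616  r=-0.1016  x^+=3.6269  v^+=-0.0954  a^+=0.2965
step 7: x_pred=3.7286  r=-9.3186  x^+=0.5416  v^+=-2.8479  a^+=-0.0726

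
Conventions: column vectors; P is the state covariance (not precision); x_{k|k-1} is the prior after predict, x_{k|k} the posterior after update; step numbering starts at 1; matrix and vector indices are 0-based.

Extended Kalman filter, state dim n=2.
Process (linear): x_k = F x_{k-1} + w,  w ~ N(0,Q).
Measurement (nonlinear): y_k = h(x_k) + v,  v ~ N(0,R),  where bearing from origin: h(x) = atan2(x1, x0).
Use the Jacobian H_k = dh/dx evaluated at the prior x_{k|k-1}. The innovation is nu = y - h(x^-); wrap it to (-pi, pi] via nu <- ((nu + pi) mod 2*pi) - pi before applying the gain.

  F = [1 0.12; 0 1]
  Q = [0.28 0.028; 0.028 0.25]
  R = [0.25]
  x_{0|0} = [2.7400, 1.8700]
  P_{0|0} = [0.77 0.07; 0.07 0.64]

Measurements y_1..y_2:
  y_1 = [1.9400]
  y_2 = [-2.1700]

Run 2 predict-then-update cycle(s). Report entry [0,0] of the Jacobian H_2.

H_jac[0,0] = -0.1815

step 1: x^-=[2.9644, 1.8700]  P^-=[1.0760 0.1748; 0.1748 0.8900]  H_jac=[-0.1522 0.2413]  S=[0.3139]  K=[-0.3874; 0.5994]  nu=[1.3772]  x^+=[2.4309, 2.6955]  P^+=[1.0289 0.2477; 0.2477 0.7772]
step 2: x^-=[2.7543, 2.6955]  P^-=[1.3795 0.3690; 0.3690 1.0272]  H_jac=[-0.1815 0.1855]  S=[0.3059]  K=[-0.5947; 0.4038]  nu=[-2.9446]  x^+=[4.5056, 1.5065]  P^+=[1.2713 0.4424; 0.4424 0.9773]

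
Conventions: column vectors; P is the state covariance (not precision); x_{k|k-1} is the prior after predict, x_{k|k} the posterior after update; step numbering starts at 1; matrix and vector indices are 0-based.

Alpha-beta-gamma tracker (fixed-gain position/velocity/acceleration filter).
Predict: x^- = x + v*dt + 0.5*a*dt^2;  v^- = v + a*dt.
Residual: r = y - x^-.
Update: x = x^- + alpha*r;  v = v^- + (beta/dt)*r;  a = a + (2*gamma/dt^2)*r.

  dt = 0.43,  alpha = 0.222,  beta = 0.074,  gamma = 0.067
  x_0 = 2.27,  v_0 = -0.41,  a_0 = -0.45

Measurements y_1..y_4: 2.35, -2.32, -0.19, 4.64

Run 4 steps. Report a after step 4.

a_post = 1.0485

step 1: x_pred=2.0521  r=0.2979  x^+=2.1182  v^+=-0.5522  a^+=-0.2341
step 2: x_pred=1.8591  r=-4.1791  x^+=0.9314  v^+=-1.3721  a^+=-3.2628
step 3: x_pred=0.0397  r=-0.2297  x^+=-0.0113  v^+=-2.8146  a^+=-3.4293
step 4: x_pred=-1.5386  r=6.1786  x^+=-0.1670  v^+=-3.2259  a^+=1.0485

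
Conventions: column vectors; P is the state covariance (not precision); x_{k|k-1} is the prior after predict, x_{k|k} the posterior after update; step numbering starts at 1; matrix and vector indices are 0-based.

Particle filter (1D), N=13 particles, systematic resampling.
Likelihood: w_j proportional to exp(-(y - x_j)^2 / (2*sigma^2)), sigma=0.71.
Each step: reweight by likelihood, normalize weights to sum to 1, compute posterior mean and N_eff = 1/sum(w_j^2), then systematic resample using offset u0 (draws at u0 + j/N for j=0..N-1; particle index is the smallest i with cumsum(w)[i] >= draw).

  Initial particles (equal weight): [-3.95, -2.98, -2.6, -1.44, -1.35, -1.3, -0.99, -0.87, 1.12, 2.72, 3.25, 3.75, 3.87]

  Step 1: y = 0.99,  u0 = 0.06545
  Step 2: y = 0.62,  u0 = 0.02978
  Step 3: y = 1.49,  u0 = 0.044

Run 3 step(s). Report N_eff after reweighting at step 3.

step 1: w=[0.0000, 0.0000, 0.0000, 0.0026, 0.0040, 0.0050, 0.0185, 0.0292, 0.8880, 0.0464, 0.0057, 0.0005, 0.0002]  mean=1.0827  Neff=1.2627  idx=[8, 8, 8, 8, 8, 8, 8, 8, 8, 8, 8, 8, 9]
step 2: w=[0.0832, 0.0832, 0.0832, 0.0832, 0.0832, 0.0832, 0.0832, 0.0832, 0.0832, 0.0832, 0.0832, 0.0832, 0.0013]  mean=1.1221  Neff=12.0320  idx=[0, 1, 2, 3, 4, 4, 5, 6, 7, 8, 9, 10, 11]
step 3: w=[0.0769, 0.0769, 0.0769, 0.0769, 0.0769, 0.0769, 0.0769, 0.0769, 0.0769, 0.0769, 0.0769, 0.0769, 0.0769]  mean=1.1200  Neff=13.0000  idx=[0, 1, 2, 3, 4, 5, 6, 7, 8, 9, 10, 11, 12]

N_eff = 13.0000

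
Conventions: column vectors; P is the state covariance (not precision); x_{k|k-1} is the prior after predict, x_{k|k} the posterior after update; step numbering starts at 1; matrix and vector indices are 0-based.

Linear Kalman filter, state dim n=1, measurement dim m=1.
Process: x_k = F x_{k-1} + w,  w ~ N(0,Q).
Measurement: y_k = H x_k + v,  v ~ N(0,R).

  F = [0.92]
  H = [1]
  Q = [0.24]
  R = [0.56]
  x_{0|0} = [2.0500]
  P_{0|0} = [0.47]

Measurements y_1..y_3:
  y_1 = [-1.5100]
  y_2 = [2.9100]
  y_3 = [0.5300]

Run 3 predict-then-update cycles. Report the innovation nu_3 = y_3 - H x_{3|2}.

innov = [-0.7576]

step 1: x^-=[1.8860]  P^-=[0.6378]  S=[1.1978]  K=[0.5325]  nu=[-3.3960]  x^+=[0.0777]  P^+=[0.2982]
step 2: x^-=[0.0715]  P^-=[0.4924]  S=[1.0524]  K=[0.4679]  nu=[2.8385]  x^+=[1.3996]  P^+=[0.2620]
step 3: x^-=[1.2876]  P^-=[0.4618]  S=[1.0218]  K=[0.4519]  nu=[-0.7576]  x^+=[0.9452]  P^+=[0.2531]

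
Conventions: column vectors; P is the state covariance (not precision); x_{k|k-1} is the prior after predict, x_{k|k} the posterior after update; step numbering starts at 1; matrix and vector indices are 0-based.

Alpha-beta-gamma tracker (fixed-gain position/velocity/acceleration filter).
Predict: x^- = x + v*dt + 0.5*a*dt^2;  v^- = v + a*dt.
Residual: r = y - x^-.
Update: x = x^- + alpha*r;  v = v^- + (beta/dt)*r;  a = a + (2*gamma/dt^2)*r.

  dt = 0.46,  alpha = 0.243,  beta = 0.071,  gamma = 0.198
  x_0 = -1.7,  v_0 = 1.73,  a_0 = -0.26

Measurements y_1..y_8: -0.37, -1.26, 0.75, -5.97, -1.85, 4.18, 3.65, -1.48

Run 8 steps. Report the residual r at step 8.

resid = 3.3461

step 1: x_pred=-0.9317  r=0.5617  x^+=-0.7952  v^+=1.6971  a^+=0.7912
step 2: x_pred=0.0692  r=-1.3292  x^+=-0.2538  v^+=1.8559  a^+=-1.6963
step 3: x_pred=0.4204  r=0.3296  x^+=0.5005  v^+=1.1265  a^+=-1.0795
step 4: x_pred=0.9045  r=-6.8745  x^+=-0.7660  v^+=-0.4311  a^+=-13.9448
step 5: x_pred=-2.4397  r=0.5897  x^+=-2.2964  v^+=-6.7547  a^+=-12.8412
step 6: x_pred=-6.7622  r=10.9422  x^+=-4.1032  v^+=-10.9728  a^+=7.6366
step 7: x_pred=-8.3427  r=11.9927  x^+=-5.4285  v^+=-5.6089  a^+=30.0804
step 8: x_pred=-4.8261  r=3.3461  x^+=-4.0130  v^+=8.7446  a^+=36.3425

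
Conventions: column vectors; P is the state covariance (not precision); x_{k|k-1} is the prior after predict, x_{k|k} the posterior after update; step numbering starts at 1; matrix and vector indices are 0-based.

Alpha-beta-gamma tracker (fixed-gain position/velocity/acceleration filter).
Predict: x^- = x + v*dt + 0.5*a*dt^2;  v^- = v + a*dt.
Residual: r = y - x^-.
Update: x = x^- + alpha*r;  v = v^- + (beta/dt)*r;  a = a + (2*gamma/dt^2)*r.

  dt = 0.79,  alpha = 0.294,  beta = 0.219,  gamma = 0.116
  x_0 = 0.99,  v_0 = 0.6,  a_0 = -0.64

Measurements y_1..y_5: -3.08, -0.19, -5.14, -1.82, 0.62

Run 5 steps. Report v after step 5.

v_post = -1.3542

step 1: x_pred=1.2643  r=-4.3443  x^+=-0.0129  v^+=-1.1099  a^+=-2.2549
step 2: x_pred=-1.5934  r=1.4034  x^+=-1.1808  v^+=-2.5022  a^+=-1.7332
step 3: x_pred=-3.6984  r=-1.4416  x^+=-4.1223  v^+=-4.2711  a^+=-2.2691
step 4: x_pred=-8.2045  r=6.3845  x^+=-6.3275  v^+=-4.2938  a^+=0.1042
step 5: x_pred=-9.6871  r=10.3071  x^+=-6.6568  v^+=-1.3542  a^+=3.9357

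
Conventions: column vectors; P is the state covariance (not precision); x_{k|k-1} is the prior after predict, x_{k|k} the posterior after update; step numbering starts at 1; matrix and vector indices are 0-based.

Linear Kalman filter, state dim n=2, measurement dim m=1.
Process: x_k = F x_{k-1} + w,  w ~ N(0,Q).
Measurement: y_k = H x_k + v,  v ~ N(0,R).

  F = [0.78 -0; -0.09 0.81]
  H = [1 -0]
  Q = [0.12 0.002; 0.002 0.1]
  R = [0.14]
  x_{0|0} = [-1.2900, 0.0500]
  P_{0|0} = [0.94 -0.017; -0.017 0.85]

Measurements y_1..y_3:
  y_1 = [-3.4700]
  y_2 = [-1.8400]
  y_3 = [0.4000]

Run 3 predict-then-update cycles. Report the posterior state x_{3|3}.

x_post = [-0.5123, 0.5897]

step 1: x^-=[-1.0062, 0.1566]  P^-=[0.6919 -0.0747; -0.0747 0.6678]  S=[0.8319]  K=[0.8317; -0.0898]  nu=[-2.4638]  x^+=[-3.0554, 0.3779]  P^+=[0.1164 -0.0126; -0.0126 0.6611]
step 2: x^-=[-2.3832, 0.5811]  P^-=[0.1908 -0.0141; -0.0141 0.5365]  S=[0.3308]  K=[0.5768; -0.0427]  nu=[0.5432]  x^+=[-2.0699, 0.5579]  P^+=[0.0808 -0.0060; -0.0060 0.5359]
step 3: x^-=[-1.6145, 0.6382]  P^-=[0.1691 -0.0074; -0.0074 0.4531]  S=[0.3091]  K=[0.5471; -0.0241]  nu=[2.0145]  x^+=[-0.5123, 0.5897]  P^+=[0.0766 -0.0034; -0.0034 0.4529]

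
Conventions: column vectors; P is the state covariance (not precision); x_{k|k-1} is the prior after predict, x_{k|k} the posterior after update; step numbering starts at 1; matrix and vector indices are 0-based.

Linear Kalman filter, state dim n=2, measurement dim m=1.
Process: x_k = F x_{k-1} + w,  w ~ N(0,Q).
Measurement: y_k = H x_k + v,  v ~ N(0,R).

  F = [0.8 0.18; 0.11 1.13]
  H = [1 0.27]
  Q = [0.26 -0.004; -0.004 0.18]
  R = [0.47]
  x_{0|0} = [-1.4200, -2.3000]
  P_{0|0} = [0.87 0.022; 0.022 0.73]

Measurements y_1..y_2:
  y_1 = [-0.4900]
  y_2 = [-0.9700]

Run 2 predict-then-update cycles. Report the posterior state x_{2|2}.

x_post = [-0.5578, -2.2345]

step 1: x^-=[-1.5500, -2.7552]  P^-=[0.8468 0.2414; 0.2414 1.1281]  S=[1.5294]  K=[0.5963; 0.3570]  nu=[1.8039]  x^+=[-0.4743, -2.1112]  P^+=[0.3030 -0.0842; -0.0842 0.9332]
step 2: x^-=[-0.7595, -2.4379]  P^-=[0.4599 0.1347; 0.1347 1.3544]  S=[1.1014]  K=[0.4506; 0.4543]  nu=[0.4477]  x^+=[-0.5578, -2.2345]  P^+=[0.2363 -0.0908; -0.0908 1.1270]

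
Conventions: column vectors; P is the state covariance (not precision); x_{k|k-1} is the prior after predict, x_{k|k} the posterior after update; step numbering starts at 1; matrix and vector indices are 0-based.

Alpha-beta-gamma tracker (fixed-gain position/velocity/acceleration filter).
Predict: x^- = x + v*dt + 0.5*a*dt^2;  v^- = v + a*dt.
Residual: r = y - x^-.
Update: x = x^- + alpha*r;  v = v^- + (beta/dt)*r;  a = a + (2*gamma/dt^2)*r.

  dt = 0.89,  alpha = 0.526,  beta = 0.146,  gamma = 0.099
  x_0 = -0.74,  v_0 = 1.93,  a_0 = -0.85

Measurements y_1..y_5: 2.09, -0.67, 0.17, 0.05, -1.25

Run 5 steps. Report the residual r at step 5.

resid = 1.2474

step 1: x_pred=0.6411  r=1.4489  x^+=1.4032  v^+=1.4112  a^+=-0.4878
step 2: x_pred=2.4660  r=-3.1360  x^+=0.8164  v^+=0.4626  a^+=-1.2717
step 3: x_pred=0.7245  r=-0.5545  x^+=0.4328  v^+=-0.7602  a^+=-1.4103
step 4: x_pred=-0.8023  r=0.8523  x^+=-0.3540  v^+=-1.8755  a^+=-1.1973
step 5: x_pred=-2.4974  r=1.2474  x^+=-1.8413  v^+=-2.7365  a^+=-0.8855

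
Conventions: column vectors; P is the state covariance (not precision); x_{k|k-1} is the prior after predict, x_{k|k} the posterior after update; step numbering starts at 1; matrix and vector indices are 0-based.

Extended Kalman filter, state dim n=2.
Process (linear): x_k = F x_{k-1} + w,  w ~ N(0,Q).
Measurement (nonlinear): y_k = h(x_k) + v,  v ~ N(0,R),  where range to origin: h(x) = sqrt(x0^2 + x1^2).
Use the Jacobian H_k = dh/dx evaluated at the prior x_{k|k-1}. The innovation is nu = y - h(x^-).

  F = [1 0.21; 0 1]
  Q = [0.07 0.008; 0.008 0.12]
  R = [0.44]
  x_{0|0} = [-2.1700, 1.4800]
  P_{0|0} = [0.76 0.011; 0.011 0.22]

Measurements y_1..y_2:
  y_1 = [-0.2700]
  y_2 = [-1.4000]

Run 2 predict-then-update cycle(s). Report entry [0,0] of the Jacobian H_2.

step 1: x^-=[-1.8592, 1.4800]  P^-=[0.8443 0.0652; 0.0652 0.3400]  H_jac=[-0.7824 0.6228]  S=[1.0252]  K=[-0.6048; 0.1568]  nu=[-2.6463]  x^+=[-0.2588, 1.0651]  P^+=[0.4694 0.1624; 0.1624 0.3148]
step 2: x^-=[-0.0351, 1.0651]  P^-=[0.6215 0.2365; 0.2365 0.4348]  H_jac=[-0.0330 0.9995]  S=[0.8594]  K=[0.2512; 0.4966]  nu=[-2.4656]  x^+=[-0.6545, -0.1593]  P^+=[0.5673 0.1293; 0.1293 0.2229]

H_jac[0,0] = -0.0330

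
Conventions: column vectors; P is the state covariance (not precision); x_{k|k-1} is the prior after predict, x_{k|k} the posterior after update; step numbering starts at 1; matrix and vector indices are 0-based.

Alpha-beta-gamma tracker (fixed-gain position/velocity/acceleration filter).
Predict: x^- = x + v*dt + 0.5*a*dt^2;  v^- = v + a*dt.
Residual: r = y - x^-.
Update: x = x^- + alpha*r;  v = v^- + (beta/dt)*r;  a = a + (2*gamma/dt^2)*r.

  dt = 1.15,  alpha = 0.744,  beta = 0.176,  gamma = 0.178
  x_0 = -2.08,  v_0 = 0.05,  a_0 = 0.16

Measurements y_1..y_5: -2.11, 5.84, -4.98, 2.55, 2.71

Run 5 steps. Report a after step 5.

step 1: x_pred=-1.9167  r=-0.1933  x^+=-2.0605  v^+=0.2044  a^+=0.1080
step 2: x_pred=-1.7540  r=7.5940  x^+=3.8959  v^+=1.4908  a^+=2.1522
step 3: x_pred=7.0335  r=-12.0135  x^+=-1.9046  v^+=2.1272  a^+=-1.0817
step 4: x_pred=-0.1735  r=2.7235  x^+=1.8528  v^+=1.3001  a^+=-0.3486
step 5: x_pred=3.1174  r=-0.4074  x^+=2.8143  v^+=0.8369  a^+=-0.4582

a_post = -0.4582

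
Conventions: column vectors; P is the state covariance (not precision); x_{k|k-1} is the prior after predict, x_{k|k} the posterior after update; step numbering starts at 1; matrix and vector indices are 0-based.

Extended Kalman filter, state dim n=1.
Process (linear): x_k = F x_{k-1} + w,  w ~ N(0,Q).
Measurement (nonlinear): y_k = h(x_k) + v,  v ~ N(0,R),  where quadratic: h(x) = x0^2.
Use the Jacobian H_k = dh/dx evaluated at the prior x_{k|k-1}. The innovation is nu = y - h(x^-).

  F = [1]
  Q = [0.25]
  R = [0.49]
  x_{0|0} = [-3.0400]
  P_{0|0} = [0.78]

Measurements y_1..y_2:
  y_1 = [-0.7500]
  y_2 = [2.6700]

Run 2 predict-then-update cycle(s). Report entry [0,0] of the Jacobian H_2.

H_jac[0,0] = -2.8350

step 1: x^-=[-3.0400]  P^-=[1.0300]  H_jac=[-6.0800]  S=[38.5654]  K=[-0.1624]  nu=[-9.9916]  x^+=[-1.4175]  P^+=[0.0131]
step 2: x^-=[-1.4175]  P^-=[0.2631]  H_jac=[-2.8350]  S=[2.6046]  K=[-0.2864]  nu=[0.6606]  x^+=[-1.6067]  P^+=[0.0495]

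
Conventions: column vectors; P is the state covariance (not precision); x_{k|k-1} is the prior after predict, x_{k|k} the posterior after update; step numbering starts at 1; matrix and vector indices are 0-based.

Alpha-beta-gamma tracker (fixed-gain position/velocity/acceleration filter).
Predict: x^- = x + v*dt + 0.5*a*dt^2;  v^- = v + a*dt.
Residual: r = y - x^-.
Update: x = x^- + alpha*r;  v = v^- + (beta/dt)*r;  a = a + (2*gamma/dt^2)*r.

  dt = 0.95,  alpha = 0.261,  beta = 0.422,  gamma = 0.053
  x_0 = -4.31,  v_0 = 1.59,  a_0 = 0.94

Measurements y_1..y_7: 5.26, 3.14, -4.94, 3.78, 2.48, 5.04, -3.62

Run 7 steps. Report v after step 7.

step 1: x_pred=-2.3753  r=7.6353  x^+=-0.3825  v^+=5.8747  a^+=1.8368
step 2: x_pred=6.0273  r=-2.8873  x^+=5.2737  v^+=6.3371  a^+=1.4977
step 3: x_pred=11.9697  r=-16.9097  x^+=7.5563  v^+=0.2484  a^+=-0.4884
step 4: x_pred=7.5718  r=-3.7918  x^+=6.5822  v^+=-1.9000  a^+=-0.9338
step 5: x_pred=4.3558  r=-1.8758  x^+=3.8662  v^+=-3.6203  a^+=-1.1541
step 6: x_pred=-0.0939  r=5.1339  x^+=1.2461  v^+=-2.4362  a^+=-0.5511
step 7: x_pred=-1.3170  r=-2.3030  x^+=-1.9181  v^+=-3.9828  a^+=-0.8216

v_post = -3.9828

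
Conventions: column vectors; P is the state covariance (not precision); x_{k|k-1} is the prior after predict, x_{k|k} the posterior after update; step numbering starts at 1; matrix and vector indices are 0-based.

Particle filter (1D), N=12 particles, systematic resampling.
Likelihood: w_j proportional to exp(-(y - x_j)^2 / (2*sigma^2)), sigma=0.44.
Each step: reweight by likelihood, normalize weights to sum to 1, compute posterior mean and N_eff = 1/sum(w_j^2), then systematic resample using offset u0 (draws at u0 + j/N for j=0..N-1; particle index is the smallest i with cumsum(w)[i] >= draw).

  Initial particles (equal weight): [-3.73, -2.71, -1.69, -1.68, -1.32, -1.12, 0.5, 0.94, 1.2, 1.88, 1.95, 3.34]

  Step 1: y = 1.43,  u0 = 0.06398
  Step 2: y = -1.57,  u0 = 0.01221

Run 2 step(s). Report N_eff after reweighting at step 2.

N_eff = 3.2317

step 1: w=[0.0000, 0.0000, 0.0000, 0.0000, 0.0000, 0.0000, 0.0411, 0.2063, 0.3345, 0.2273, 0.1908, 0.0000]  mean=1.4153  Neff=4.0948  idx=[7, 7, 7, 8, 8, 8, 8, 9, 9, 10, 10, 10]
step 2: w=[0.3210, 0.3210, 0.3210, 0.0093, 0.0093, 0.0093, 0.0093, 0.0000, 0.0000, 0.0000, 0.0000, 0.0000]  mean=0.9496  Neff=3.2317  idx=[0, 0, 0, 0, 1, 1, 1, 1, 2, 2, 2, 2]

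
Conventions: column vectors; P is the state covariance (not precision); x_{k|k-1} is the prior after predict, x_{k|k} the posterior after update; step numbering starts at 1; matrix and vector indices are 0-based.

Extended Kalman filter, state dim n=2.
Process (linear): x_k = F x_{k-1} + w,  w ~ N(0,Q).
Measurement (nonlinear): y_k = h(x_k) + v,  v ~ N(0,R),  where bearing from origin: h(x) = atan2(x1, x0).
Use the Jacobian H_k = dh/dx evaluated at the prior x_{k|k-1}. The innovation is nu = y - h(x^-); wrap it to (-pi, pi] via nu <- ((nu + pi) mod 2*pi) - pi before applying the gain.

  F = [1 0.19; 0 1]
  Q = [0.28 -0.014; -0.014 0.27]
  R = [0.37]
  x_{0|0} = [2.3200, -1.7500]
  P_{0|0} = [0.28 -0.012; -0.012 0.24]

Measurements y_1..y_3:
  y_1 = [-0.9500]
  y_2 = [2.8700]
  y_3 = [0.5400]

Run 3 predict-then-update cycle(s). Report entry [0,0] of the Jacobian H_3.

step 1: x^-=[1.9875, -1.7500]  P^-=[0.5641 0.0196; 0.0196 0.5100]  H_jac=[0.2495 0.2834]  S=[0.4489]  K=[0.3260; 0.3329]  nu=[-0.2281]  x^+=[1.9132, -1.8259]  P^+=[0.5164 -0.0291; -0.0291 0.4603]
step 2: x^-=[1.5662, -1.8259]  P^-=[0.8020 0.0443; 0.0443 0.7303]  H_jac=[0.3155 0.2706]  S=[0.5109]  K=[0.5188; 0.4142]  nu=[-2.5514]  x^+=[0.2427, -2.8828]  P^+=[0.6645 -0.0654; -0.0654 0.6426]
step 3: x^-=[-0.3050, -2.8828]  P^-=[0.9428 0.0426; 0.0426 0.9126]  H_jac=[0.3430 -0.0363]  S=[0.4811]  K=[0.6691; -0.0384]  nu=[2.2162]  x^+=[1.1777, -2.9680]  P^+=[0.7274 0.0550; 0.0550 0.9119]

H_jac[0,0] = 0.3430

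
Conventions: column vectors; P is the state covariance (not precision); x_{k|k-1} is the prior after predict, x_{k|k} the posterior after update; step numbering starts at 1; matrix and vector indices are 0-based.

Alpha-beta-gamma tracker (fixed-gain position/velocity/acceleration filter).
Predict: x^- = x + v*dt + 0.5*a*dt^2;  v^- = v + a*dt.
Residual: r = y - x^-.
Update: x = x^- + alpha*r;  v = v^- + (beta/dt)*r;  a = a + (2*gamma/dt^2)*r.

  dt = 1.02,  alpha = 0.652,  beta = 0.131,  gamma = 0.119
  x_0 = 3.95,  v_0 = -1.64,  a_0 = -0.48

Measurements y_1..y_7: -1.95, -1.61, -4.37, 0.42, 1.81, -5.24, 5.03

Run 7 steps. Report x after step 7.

x_post = 3.5395

step 1: x_pred=2.0275  r=-3.9775  x^+=-0.5658  v^+=-2.6404  a^+=-1.3899
step 2: x_pred=-3.9821  r=2.3721  x^+=-2.4355  v^+=-3.7535  a^+=-0.8473
step 3: x_pred=-6.7048  r=2.3348  x^+=-5.1825  v^+=-4.3178  a^+=-0.3132
step 4: x_pred=-9.7496  r=10.1696  x^+=-3.1190  v^+=-3.3311  a^+=2.0132
step 5: x_pred=-5.4695  r=7.2795  x^+=-0.7233  v^+=-0.3427  a^+=3.6785
step 6: x_pred=0.8407  r=-6.0807  x^+=-3.1239  v^+=2.6283  a^+=2.2875
step 7: x_pred=0.7469  r=4.2831  x^+=3.5395  v^+=5.5116  a^+=3.2672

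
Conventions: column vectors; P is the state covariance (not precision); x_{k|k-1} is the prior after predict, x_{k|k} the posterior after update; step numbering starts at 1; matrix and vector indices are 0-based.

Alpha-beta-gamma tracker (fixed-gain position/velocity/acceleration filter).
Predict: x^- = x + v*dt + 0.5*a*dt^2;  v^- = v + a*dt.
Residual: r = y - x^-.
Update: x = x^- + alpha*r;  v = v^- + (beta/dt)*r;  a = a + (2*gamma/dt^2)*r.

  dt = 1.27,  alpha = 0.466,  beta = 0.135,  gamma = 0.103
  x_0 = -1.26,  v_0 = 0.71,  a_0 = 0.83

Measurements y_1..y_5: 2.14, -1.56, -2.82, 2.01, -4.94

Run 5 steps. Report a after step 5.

a_post = -2.0301

step 1: x_pred=0.3111  r=1.8289  x^+=1.1633  v^+=1.9585  a^+=1.0636
step 2: x_pred=4.5084  r=-6.0684  x^+=1.6805  v^+=2.6642  a^+=0.2885
step 3: x_pred=5.2968  r=-8.1168  x^+=1.5144  v^+=2.1679  a^+=-0.7481
step 4: x_pred=3.6642  r=-1.6542  x^+=2.8933  v^+=1.0419  a^+=-0.9594
step 5: x_pred=3.4428  r=-8.3828  x^+=-0.4636  v^+=-1.0677  a^+=-2.0301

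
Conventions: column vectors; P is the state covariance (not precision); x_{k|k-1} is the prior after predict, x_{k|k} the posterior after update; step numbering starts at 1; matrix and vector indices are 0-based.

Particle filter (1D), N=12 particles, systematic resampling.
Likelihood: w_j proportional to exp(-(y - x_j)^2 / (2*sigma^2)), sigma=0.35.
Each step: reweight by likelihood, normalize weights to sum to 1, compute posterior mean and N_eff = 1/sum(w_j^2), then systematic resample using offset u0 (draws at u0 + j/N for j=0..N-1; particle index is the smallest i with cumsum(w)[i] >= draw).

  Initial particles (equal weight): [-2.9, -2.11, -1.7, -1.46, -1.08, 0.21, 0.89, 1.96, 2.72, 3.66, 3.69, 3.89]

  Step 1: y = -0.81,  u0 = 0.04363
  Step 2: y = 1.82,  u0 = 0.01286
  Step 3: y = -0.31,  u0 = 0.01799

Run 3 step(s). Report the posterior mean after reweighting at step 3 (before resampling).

step 1: w=[0.0000, 0.0010, 0.0404, 0.1827, 0.7612, 0.0147, 0.0000, 0.0000, 0.0000, 0.0000, 0.0000, 0.0000]  mean=-1.1566  Neff=1.6271  idx=[3, 3, 3, 4, 4, 4, 4, 4, 4, 4, 4, 4]
step 2: w=[0.0000, 0.0000, 0.0000, 0.1111, 0.1111, 0.1111, 0.1111, 0.1111, 0.1111, 0.1111, 0.1111, 0.1111]  mean=-1.0800  Neff=9.0004  idx=[3, 3, 4, 5, 6, 6, 7, 8, 9, 9, 10, 11]
step 3: w=[0.0833, 0.0833, 0.0833, 0.0833, 0.0833, 0.0833, 0.0833, 0.0833, 0.0833, 0.0833, 0.0833, 0.0833]  mean=-1.0800  Neff=12.0000  idx=[0, 1, 2, 3, 4, 5, 6, 7, 8, 9, 10, 11]

post_mean = -1.0800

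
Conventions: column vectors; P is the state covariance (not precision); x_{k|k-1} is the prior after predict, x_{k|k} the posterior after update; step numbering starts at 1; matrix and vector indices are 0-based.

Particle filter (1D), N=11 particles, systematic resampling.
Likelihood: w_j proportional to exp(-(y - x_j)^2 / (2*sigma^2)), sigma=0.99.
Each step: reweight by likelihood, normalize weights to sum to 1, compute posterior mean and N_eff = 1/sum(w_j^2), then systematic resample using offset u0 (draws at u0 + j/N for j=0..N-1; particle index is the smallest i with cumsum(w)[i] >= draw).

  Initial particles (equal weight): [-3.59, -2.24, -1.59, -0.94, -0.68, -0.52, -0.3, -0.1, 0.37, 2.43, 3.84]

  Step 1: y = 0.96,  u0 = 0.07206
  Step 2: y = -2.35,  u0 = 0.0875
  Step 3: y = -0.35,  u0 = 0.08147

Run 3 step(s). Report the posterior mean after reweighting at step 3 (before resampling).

post_mean = -0.3856

step 1: w=[0.0000, 0.0018, 0.0122, 0.0533, 0.0853, 0.1100, 0.1496, 0.1896, 0.2816, 0.1117, 0.0049]  mean=0.1417  Neff=5.7974  idx=[4, 5, 5, 6, 7, 7, 8, 8, 8, 9, 9]
step 2: w=[0.2563, 0.1926, 0.1926, 0.1246, 0.0803, 0.0803, 0.0244, 0.0244, 0.0244, 0.0000, 0.0000]  mean=-0.4009  Neff=5.8793  idx=[0, 0, 1, 1, 2, 2, 2, 3, 4, 5, 8]
step 3: w=[0.0899, 0.0899, 0.0936, 0.0936, 0.0936, 0.0936, 0.0936, 0.0949, 0.0921, 0.0921, 0.0730]  mean=-0.3856  Neff=10.9541  idx=[0, 1, 2, 3, 4, 5, 6, 7, 8, 9, 10]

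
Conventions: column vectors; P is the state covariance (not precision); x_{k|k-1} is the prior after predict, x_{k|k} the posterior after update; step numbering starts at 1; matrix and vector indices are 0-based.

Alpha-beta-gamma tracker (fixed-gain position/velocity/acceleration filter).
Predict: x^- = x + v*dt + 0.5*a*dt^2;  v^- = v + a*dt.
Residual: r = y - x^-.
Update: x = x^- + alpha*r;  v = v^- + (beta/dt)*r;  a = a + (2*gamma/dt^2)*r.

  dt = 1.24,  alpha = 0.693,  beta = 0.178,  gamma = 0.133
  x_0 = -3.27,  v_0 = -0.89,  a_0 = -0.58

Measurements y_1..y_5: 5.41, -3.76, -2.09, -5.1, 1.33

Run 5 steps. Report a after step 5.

step 1: x_pred=-4.8195  r=10.2295  x^+=2.2695  v^+=-0.1408  a^+=1.1897
step 2: x_pred=3.0096  r=-6.7696  x^+=-1.6817  v^+=0.3627  a^+=0.0186
step 3: x_pred=-1.2178  r=-0.8722  x^+=-1.8222  v^+=0.2605  a^+=-0.1323
step 4: x_pred=-1.6010  r=-3.4990  x^+=-4.0258  v^+=-0.4059  a^+=-0.7377
step 5: x_pred=-5.0963  r=6.4263  x^+=-0.6429  v^+=-0.3981  a^+=0.3741

a_post = 0.3741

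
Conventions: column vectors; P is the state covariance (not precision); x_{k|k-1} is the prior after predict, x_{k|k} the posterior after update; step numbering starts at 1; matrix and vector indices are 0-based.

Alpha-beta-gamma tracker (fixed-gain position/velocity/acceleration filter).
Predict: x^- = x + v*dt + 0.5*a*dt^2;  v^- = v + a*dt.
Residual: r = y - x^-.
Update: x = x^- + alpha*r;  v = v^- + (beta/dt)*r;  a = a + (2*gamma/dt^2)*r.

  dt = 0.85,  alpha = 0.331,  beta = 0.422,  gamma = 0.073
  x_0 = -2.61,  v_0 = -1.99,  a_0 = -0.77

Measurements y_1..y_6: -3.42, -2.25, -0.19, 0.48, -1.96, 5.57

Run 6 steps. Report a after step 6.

step 1: x_pred=-4.5797  r=1.1597  x^+=-4.1958  v^+=-2.0688  a^+=-0.5357
step 2: x_pred=-6.1478  r=3.8978  x^+=-4.8576  v^+=-0.5889  a^+=0.2520
step 3: x_pred=-5.2672  r=5.0772  x^+=-3.5866  v^+=2.1459  a^+=1.2780
step 4: x_pred=-1.3009  r=1.7809  x^+=-0.7115  v^+=4.1164  a^+=1.6378
step 5: x_pred=3.3791  r=-5.3391  x^+=1.6119  v^+=2.8578  a^+=0.5589
step 6: x_pred=4.2429  r=1.3271  x^+=4.6822  v^+=3.9918  a^+=0.8271

a_post = 0.8271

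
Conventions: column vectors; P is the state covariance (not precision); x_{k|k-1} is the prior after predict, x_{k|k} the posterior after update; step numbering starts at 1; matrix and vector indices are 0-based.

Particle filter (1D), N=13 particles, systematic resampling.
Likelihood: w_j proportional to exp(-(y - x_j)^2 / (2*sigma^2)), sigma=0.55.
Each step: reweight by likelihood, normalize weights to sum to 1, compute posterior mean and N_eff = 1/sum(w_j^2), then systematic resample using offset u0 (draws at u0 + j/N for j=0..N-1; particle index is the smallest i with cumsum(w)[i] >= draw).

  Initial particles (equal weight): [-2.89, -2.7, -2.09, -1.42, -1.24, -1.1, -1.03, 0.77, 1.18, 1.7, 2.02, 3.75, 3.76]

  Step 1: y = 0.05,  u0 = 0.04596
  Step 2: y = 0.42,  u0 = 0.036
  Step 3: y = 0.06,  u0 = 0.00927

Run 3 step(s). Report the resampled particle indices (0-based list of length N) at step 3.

resampled_idx = [0, 0, 1, 2, 3, 4, 5, 6, 7, 8, 9, 9, 10]

step 1: w=[0.0000, 0.0000, 0.0006, 0.0309, 0.0703, 0.1237, 0.1601, 0.4671, 0.1333, 0.0122, 0.0018, 0.0000, 0.0000]  mean=0.1083  Neff=3.5343  idx=[4, 5, 5, 6, 6, 7, 7, 7, 7, 7, 7, 8, 8]
step 2: w=[0.0018, 0.0038, 0.0038, 0.0053, 0.0053, 0.1411, 0.1411, 0.1411, 0.1411, 0.1411, 0.1411, 0.0665, 0.0665]  mean=0.7874  Neff=7.7842  idx=[5, 5, 6, 6, 7, 7, 8, 8, 9, 10, 10, 11, 12]
step 3: w=[0.0864, 0.0864, 0.0864, 0.0864, 0.0864, 0.0864, 0.0864, 0.0864, 0.0864, 0.0864, 0.0864, 0.0250, 0.0250]  mean=0.7905  Neff=12.0051  idx=[0, 0, 1, 2, 3, 4, 5, 6, 7, 8, 9, 9, 10]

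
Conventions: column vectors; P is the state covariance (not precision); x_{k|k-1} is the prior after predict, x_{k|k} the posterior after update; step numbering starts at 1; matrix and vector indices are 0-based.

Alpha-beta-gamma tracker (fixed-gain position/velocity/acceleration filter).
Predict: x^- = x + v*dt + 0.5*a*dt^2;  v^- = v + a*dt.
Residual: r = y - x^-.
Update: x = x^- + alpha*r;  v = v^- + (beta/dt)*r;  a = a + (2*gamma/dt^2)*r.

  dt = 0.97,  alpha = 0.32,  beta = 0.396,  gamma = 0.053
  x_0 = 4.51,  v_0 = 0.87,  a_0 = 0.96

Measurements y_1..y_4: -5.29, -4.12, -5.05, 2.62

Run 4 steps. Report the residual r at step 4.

step 1: x_pred=5.8055  r=-11.0955  x^+=2.2550  v^+=-2.7285  a^+=-0.2900
step 2: x_pred=-0.5281  r=-3.5919  x^+=-1.6775  v^+=-4.4762  a^+=-0.6947
step 3: x_pred=-6.3462  r=1.2962  x^+=-5.9314  v^+=-4.6208  a^+=-0.5486
step 4: x_pred=-10.6717  r=13.2917  x^+=-6.4184  v^+=0.2733  a^+=0.9488

resid = 13.2917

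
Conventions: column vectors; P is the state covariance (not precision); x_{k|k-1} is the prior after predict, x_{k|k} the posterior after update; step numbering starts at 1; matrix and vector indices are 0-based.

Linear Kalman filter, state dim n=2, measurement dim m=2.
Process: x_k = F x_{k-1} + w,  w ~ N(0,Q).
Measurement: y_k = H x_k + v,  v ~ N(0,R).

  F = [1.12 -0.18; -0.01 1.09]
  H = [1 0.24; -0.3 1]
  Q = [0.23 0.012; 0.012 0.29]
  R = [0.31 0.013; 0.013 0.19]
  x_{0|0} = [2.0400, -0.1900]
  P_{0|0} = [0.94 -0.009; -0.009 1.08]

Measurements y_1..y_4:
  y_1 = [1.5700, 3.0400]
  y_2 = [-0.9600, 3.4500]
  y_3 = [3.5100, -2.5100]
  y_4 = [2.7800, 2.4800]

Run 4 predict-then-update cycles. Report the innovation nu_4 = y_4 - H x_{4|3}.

innov = [0.5748, 3.3840]

step 1: x^-=[2.3190, -0.2275]  P^-=[1.4478 -0.2214; -0.2214 1.5734]  S=[1.7421 -0.2492; -0.2492 2.0266]  K=[0.7678 -0.2292; 0.2091 0.8349]  nu=[-0.6944, 3.9632]  x^+=[0.8776, 2.9361]  P^+=[0.2268 0.0345; 0.0345 0.1717]
step 2: x^-=[0.4544, 3.1916]  P^-=[0.5061 0.0179; 0.0179 0.4933]  S=[0.8531 -0.0038; -0.0038 0.7181]  K=[0.5975 -0.1833; 0.1628 0.6803]  nu=[-2.1804, 0.3947]  x^+=[-0.9206, 3.1051]  P^+=[0.1766 0.0259; 0.0259 0.1392]
step 3: x^-=[-1.5900, 3.3938]  P^-=[0.4456 0.0144; 0.0144 0.4548]  S=[0.7887 0.0018; 0.0018 0.6762]  K=[0.5698 -0.1779; 0.1551 0.6657]  nu=[4.2855, -6.3808]  x^+=[1.9870, -0.1892]  P^+=[0.1685 0.0242; 0.0242 0.1357]
step 4: x^-=[2.2595, -0.2261]  P^-=[0.4360 0.0130; 0.0130 0.4508]  S=[0.7783 0.0024; 0.0024 0.6722]  K=[0.5649 -0.1773; 0.1536 0.6642]  nu=[0.5748, 3.3840]  x^+=[1.9842, 2.1099]  P^+=[0.1671 0.0238; 0.0238 0.1353]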